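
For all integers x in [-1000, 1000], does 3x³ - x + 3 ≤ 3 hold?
The claim fails at x = 1:
x = 1: LHS = 3·1³ - 1 + 3 = 5; 5 ≤ 3 — FAILS

Because a single integer refutes it, the statement is false.

Answer: False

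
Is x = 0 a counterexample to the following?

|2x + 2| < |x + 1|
Substitute x = 0 into the relation:
x = 0: LHS = |2·0 + 2| = |2| = 2, RHS = |0 + 1| = |1| = 1; 2 < 1 — FAILS

Since the claim fails at x = 0, this value is a counterexample.

Answer: Yes, x = 0 is a counterexample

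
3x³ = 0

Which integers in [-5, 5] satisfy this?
Holds for: {0}
Fails for: {-5, -4, -3, -2, -1, 1, 2, 3, 4, 5}

Answer: {0}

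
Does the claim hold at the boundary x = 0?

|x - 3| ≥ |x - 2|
x = 0: LHS = |0 - 3| = |-3| = 3, RHS = |0 - 2| = |-2| = 2; 3 ≥ 2 — holds

The relation is satisfied at x = 0.

Answer: Yes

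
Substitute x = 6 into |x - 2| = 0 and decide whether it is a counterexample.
Substitute x = 6 into the relation:
x = 6: LHS = |6 - 2| = |4| = 4; 4 = 0 — FAILS

Since the claim fails at x = 6, this value is a counterexample.

Answer: Yes, x = 6 is a counterexample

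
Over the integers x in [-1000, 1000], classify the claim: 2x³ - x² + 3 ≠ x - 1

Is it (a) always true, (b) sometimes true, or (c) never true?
Track d = LHS − RHS over the integers in [-1000, 1000]. Equality would need d = 0, but d changes sign only between consecutive integers, jumping over 0:
x = -2: LHS = 2·(-2)³ - (-2)² + 3 = -17, RHS = (-2) - 1 = -3; -17 ≠ -3 — holds  (d = -14)
x = -1: LHS = 2·(-1)³ - (-1)² + 3 = 0, RHS = (-1) - 1 = -2; 0 ≠ -2 — holds  (d = 2)
Away from these crossings d keeps a constant sign, and checking every integer in [-1000, 1000] confirms d ≠ 0 throughout. Hence the two sides are never equal, so the relation holds for every integer in [-1000, 1000].

No counterexample exists.

Answer: Always true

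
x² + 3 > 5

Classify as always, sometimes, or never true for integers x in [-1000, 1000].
Holds at x = 2: LHS = 2² + 3 = 7; 7 > 5 — holds
Fails at x = 0: LHS = 0² + 3 = 3; 3 > 5 — FAILS
It is satisfied by some integers in the range but not all.

Answer: Sometimes true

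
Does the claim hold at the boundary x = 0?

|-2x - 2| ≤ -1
x = 0: LHS = |-2·0 - 2| = |-2| = 2; 2 ≤ -1 — FAILS

The relation fails at x = 0, so x = 0 is a counterexample.

Answer: No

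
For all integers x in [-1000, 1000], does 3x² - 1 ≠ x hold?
Track d = LHS − RHS over the integers in [-1000, 1000]. Equality would need d = 0, but d changes sign only between consecutive integers, jumping over 0:
x = -1: LHS = 3·(-1)² - 1 = 2; 2 ≠ -1 — holds  (d = 3)
x = 0: LHS = 3·0² - 1 = -1; -1 ≠ 0 — holds  (d = -1)
x = 0: LHS = 3·0² - 1 = -1; -1 ≠ 0 — holds  (d = -1)
x = 1: LHS = 3·1² - 1 = 2; 2 ≠ 1 — holds  (d = 1)
Away from these crossings d keeps a constant sign, and checking every integer in [-1000, 1000] confirms d ≠ 0 throughout. Hence the two sides are never equal, so the relation holds for every integer in [-1000, 1000].

No counterexample exists.

Answer: True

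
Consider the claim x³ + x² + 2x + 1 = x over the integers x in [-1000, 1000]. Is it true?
The claim fails at x = 0:
x = 0: LHS = 0³ + 0² + 2·0 + 1 = 1; 1 = 0 — FAILS

Because a single integer refutes it, the statement is false.

Answer: False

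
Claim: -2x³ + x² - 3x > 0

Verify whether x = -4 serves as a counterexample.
Substitute x = -4 into the relation:
x = -4: LHS = -2·(-4)³ + (-4)² - 3·(-4) = 156; 156 > 0 — holds

The claim holds here, so x = -4 is not a counterexample. (A counterexample exists elsewhere, e.g. x = 0.)

Answer: No, x = -4 is not a counterexample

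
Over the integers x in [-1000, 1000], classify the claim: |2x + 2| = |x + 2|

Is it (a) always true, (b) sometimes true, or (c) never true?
Holds at x = 0: LHS = |2·0 + 2| = |2| = 2, RHS = |0 + 2| = |2| = 2; 2 = 2 — holds
Fails at x = 1: LHS = |2·1 + 2| = |4| = 4, RHS = |1 + 2| = |3| = 3; 4 = 3 — FAILS
It is satisfied by some integers in the range but not all.

Answer: Sometimes true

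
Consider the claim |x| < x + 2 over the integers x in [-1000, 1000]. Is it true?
The claim fails at x = -1:
x = -1: LHS = |-1| = 1, RHS = (-1) + 2 = 1; 1 < 1 — FAILS

Because a single integer refutes it, the statement is false.

Answer: False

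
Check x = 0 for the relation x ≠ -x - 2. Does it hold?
x = 0: RHS = -0 - 2 = -2; 0 ≠ -2 — holds

The relation is satisfied at x = 0.

Answer: Yes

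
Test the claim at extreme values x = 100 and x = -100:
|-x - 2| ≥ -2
x = 100: LHS = |-100 - 2| = |-102| = 102; 102 ≥ -2 — holds
x = -100: LHS = |-(-100) - 2| = |98| = 98; 98 ≥ -2 — holds

Answer: Yes, holds for both x = 100 and x = -100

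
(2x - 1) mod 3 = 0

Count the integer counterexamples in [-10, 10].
Counterexamples in [-10, 10]: {-9, -8, -6, -5, -3, -2, 0, 1, 3, 4, 6, 7, 9, 10}.

Counting them gives 14 values.

Answer: 14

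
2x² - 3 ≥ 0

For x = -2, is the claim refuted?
Substitute x = -2 into the relation:
x = -2: LHS = 2·(-2)² - 3 = 5; 5 ≥ 0 — holds

The claim holds here, so x = -2 is not a counterexample. (A counterexample exists elsewhere, e.g. x = 0.)

Answer: No, x = -2 is not a counterexample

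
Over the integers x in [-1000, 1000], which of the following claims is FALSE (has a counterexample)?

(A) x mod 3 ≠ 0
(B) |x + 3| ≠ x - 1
(A) x = 0: LHS = 0 mod 3 = 0; 0 ≠ 0 — FAILS

(B) Over all integers in [-1000, 1000], LHS − RHS is always positive; it is smallest at x = 0, where it equals 4:
x = 0: LHS = |0 + 3| = |3| = 3, RHS = 0 - 1 = -1; 3 ≠ -1 — holds
At the ends of the range:
x = -1000: LHS = |(-1000) + 3| = |-997| = 997, RHS = (-1000) - 1 = -1001; 997 ≠ -1001 — holds
x = 1000: LHS = |1000 + 3| = |1003| = 1003, RHS = 1000 - 1 = 999; 1003 ≠ 999 — holds
Hence LHS − RHS is never 0, i.e. the two sides are never equal, so the relation holds for every integer in [-1000, 1000].

Only (A) has a counterexample.

Answer: A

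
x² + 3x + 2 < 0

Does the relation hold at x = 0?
x = 0: LHS = 0² + 3·0 + 2 = 2; 2 < 0 — FAILS

The relation fails at x = 0, so x = 0 is a counterexample.

Answer: No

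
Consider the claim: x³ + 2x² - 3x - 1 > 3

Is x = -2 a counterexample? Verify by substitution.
Substitute x = -2 into the relation:
x = -2: LHS = (-2)³ + 2·(-2)² - 3·(-2) - 1 = 5; 5 > 3 — holds

The claim holds here, so x = -2 is not a counterexample. (A counterexample exists elsewhere, e.g. x = 0.)

Answer: No, x = -2 is not a counterexample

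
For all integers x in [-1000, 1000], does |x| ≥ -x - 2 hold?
Over all integers in [-1000, 1000], LHS − RHS is smallest at x = 0, where it equals 2:
x = 0: LHS = |0| = 0, RHS = -0 - 2 = -2; 0 ≥ -2 — holds
At the ends of the range:
x = -1000: LHS = |-1000| = 1000, RHS = -(-1000) - 2 = 998; 1000 ≥ 998 — holds
x = 1000: LHS = |1000| = 1000, RHS = -1000 - 2 = -1002; 1000 ≥ -1002 — holds
Hence LHS − RHS is never negative, i.e. LHS ≥ RHS throughout, so the relation holds for every integer in [-1000, 1000].

No counterexample exists.

Answer: True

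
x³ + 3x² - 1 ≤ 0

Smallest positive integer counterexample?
Testing positive integers:
x = 1: LHS = 1³ + 3·1² - 1 = 3; 3 ≤ 0 — FAILS  ← smallest positive counterexample

Answer: x = 1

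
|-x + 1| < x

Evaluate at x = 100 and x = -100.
x = 100: LHS = |-100 + 1| = |-99| = 99; 99 < 100 — holds
x = -100: LHS = |-(-100) + 1| = |101| = 101; 101 < -100 — FAILS

Answer: Partially: holds for x = 100, fails for x = -100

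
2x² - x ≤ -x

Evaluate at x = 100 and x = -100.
x = 100: LHS = 2·100² - 100 = 19900; 19900 ≤ -100 — FAILS
x = -100: LHS = 2·(-100)² - (-100) = 20100, RHS = -(-100) = 100; 20100 ≤ 100 — FAILS

Answer: No, fails for both x = 100 and x = -100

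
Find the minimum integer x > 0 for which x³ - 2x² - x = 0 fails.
Testing positive integers:
x = 1: LHS = 1³ - 2·1² - 1 = -2; -2 = 0 — FAILS  ← smallest positive counterexample

Answer: x = 1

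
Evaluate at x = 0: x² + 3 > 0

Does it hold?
x = 0: LHS = 0² + 3 = 3; 3 > 0 — holds

The relation is satisfied at x = 0.

Answer: Yes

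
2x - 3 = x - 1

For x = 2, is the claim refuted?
Substitute x = 2 into the relation:
x = 2: LHS = 2·2 - 3 = 1, RHS = 2 - 1 = 1; 1 = 1 — holds

The claim holds here, so x = 2 is not a counterexample. (A counterexample exists elsewhere, e.g. x = 0.)

Answer: No, x = 2 is not a counterexample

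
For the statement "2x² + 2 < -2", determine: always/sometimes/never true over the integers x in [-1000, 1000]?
Over all integers in [-1000, 1000], LHS − RHS is smallest at x = 0, where it equals 4:
x = 0: LHS = 2·0² + 2 = 2; 2 < -2 — FAILS
At the ends of the range:
x = -1000: LHS = 2·(-1000)² + 2 = 2000002; 2000002 < -2 — FAILS
x = 1000: LHS = 2·1000² + 2 = 2000002; 2000002 < -2 — FAILS
Hence LHS − RHS is never negative, i.e. LHS ≥ RHS throughout, so the claimed relation (<) fails for every integer in [-1000, 1000].

No integer in the range satisfies it.

Answer: Never true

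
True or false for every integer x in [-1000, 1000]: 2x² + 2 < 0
The claim fails at x = 0:
x = 0: LHS = 2·0² + 2 = 2; 2 < 0 — FAILS

Because a single integer refutes it, the statement is false.

Answer: False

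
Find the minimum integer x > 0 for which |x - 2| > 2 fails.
Testing positive integers:
x = 1: LHS = |1 - 2| = |-1| = 1; 1 > 2 — FAILS  ← smallest positive counterexample

Answer: x = 1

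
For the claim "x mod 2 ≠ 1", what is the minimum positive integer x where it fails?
Testing positive integers:
x = 1: LHS = 1 mod 2 = 1; 1 ≠ 1 — FAILS  ← smallest positive counterexample

Answer: x = 1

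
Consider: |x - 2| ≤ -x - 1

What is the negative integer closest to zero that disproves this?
Testing negative integers from -1 downward:
x = -1: LHS = |(-1) - 2| = |-3| = 3, RHS = -(-1) - 1 = 0; 3 ≤ 0 — FAILS  ← closest negative counterexample to 0

Answer: x = -1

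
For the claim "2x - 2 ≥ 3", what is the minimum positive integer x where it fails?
Testing positive integers:
x = 1: LHS = 2·1 - 2 = 0; 0 ≥ 3 — FAILS  ← smallest positive counterexample

Answer: x = 1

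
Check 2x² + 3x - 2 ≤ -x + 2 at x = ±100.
x = 100: LHS = 2·100² + 3·100 - 2 = 20298, RHS = -100 + 2 = -98; 20298 ≤ -98 — FAILS
x = -100: LHS = 2·(-100)² + 3·(-100) - 2 = 19698, RHS = -(-100) + 2 = 102; 19698 ≤ 102 — FAILS

Answer: No, fails for both x = 100 and x = -100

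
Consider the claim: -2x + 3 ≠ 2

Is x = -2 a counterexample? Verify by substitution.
Substitute x = -2 into the relation:
x = -2: LHS = -2·(-2) + 3 = 7; 7 ≠ 2 — holds

The relation holds at x = -2, so it is not a counterexample.

Answer: No, x = -2 is not a counterexample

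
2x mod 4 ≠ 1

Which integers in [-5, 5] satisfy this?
For a polynomial with integer coefficients, its value mod 4 depends only on x mod 4, so it suffices to check one representative of each residue class, x = 0, 1, 2, 3:
x = 0: LHS = (2·0) mod 4 = 0 mod 4 = 0; 0 ≠ 1 — holds
x = 1: LHS = (2·1) mod 4 = 2 mod 4 = 2; 2 ≠ 1 — holds
x = 2: LHS = (2·2) mod 4 = 4 mod 4 = 0; 0 ≠ 1 — holds
x = 3: LHS = (2·3) mod 4 = 6 mod 4 = 2; 2 ≠ 1 — holds
The relation holds in every residue class, so the relation holds for every integer in [-5, 5].

Answer: All integers in [-5, 5]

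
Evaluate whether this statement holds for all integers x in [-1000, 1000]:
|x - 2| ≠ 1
The claim fails at x = 1:
x = 1: LHS = |1 - 2| = |-1| = 1; 1 ≠ 1 — FAILS

Because a single integer refutes it, the statement is false.

Answer: False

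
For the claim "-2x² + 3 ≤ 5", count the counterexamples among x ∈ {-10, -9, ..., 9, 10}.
Over all integers in [-10, 10], LHS − RHS is largest at x = 0, where it equals -2:
x = 0: LHS = -2·0² + 3 = 3; 3 ≤ 5 — holds
At the ends of the range:
x = -10: LHS = -2·(-10)² + 3 = -197; -197 ≤ 5 — holds
x = 10: LHS = -2·10² + 3 = -197; -197 ≤ 5 — holds
Hence LHS − RHS is never positive, i.e. LHS ≤ RHS throughout, so the relation holds for every integer in [-10, 10].

No counterexample appears in that range.

Answer: 0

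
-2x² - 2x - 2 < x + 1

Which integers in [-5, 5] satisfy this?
Over all integers in [-5, 5], LHS − RHS is largest at x = -1, where it equals -2:
x = -1: LHS = -2·(-1)² - 2·(-1) - 2 = -2, RHS = (-1) + 1 = 0; -2 < 0 — holds
At the ends of the range:
x = -5: LHS = -2·(-5)² - 2·(-5) - 2 = -42, RHS = (-5) + 1 = -4; -42 < -4 — holds
x = 5: LHS = -2·5² - 2·5 - 2 = -62, RHS = 5 + 1 = 6; -62 < 6 — holds
Hence LHS − RHS is never zero or positive, i.e. LHS < RHS throughout, so the relation holds for every integer in [-5, 5].

Answer: All integers in [-5, 5]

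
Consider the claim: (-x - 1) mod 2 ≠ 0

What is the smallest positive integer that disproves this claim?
Testing positive integers:
x = 1: LHS = (-1 - 1) mod 2 = (-2) mod 2 = 0; 0 ≠ 0 — FAILS  ← smallest positive counterexample

Answer: x = 1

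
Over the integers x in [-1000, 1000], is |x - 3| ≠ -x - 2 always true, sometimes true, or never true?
Over all integers in [-1000, 1000], LHS − RHS is always positive; it is smallest at x = 0, where it equals 5:
x = 0: LHS = |0 - 3| = |-3| = 3, RHS = -0 - 2 = -2; 3 ≠ -2 — holds
At the ends of the range:
x = -1000: LHS = |(-1000) - 3| = |-1003| = 1003, RHS = -(-1000) - 2 = 998; 1003 ≠ 998 — holds
x = 1000: LHS = |1000 - 3| = |997| = 997, RHS = -1000 - 2 = -1002; 997 ≠ -1002 — holds
Hence LHS − RHS is never 0, i.e. the two sides are never equal, so the relation holds for every integer in [-1000, 1000].

No counterexample exists.

Answer: Always true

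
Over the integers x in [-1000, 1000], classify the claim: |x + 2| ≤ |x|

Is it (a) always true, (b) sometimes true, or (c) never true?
Holds at x = -1: LHS = |(-1) + 2| = |1| = 1, RHS = |-1| = 1; 1 ≤ 1 — holds
Fails at x = 0: LHS = |0 + 2| = |2| = 2, RHS = |0| = 0; 2 ≤ 0 — FAILS
It is satisfied by some integers in the range but not all.

Answer: Sometimes true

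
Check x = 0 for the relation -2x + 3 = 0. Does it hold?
x = 0: LHS = -2·0 + 3 = 3; 3 = 0 — FAILS

The relation fails at x = 0, so x = 0 is a counterexample.

Answer: No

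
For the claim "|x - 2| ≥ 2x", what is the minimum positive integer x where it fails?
Testing positive integers:
x = 1: LHS = |1 - 2| = |-1| = 1, RHS = 2·1 = 2; 1 ≥ 2 — FAILS  ← smallest positive counterexample

Answer: x = 1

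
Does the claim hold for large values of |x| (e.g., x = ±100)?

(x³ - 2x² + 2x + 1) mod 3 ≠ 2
x = 100: LHS = (100³ - 2·100² + 2·100 + 1) mod 3 = 980201 mod 3 = 2; 2 ≠ 2 — FAILS
x = -100: LHS = ((-100)³ - 2·(-100)² + 2·(-100) + 1) mod 3 = (-1020199) mod 3 = 2; 2 ≠ 2 — FAILS

Answer: No, fails for both x = 100 and x = -100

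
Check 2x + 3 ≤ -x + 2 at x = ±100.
x = 100: LHS = 2·100 + 3 = 203, RHS = -100 + 2 = -98; 203 ≤ -98 — FAILS
x = -100: LHS = 2·(-100) + 3 = -197, RHS = -(-100) + 2 = 102; -197 ≤ 102 — holds

Answer: Partially: fails for x = 100, holds for x = -100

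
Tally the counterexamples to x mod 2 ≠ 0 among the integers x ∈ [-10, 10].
Counterexamples in [-10, 10]: {-10, -8, -6, -4, -2, 0, 2, 4, 6, 8, 10}.

Counting them gives 11 values.

Answer: 11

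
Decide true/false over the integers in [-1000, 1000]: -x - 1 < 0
The claim fails at x = -1:
x = -1: LHS = -(-1) - 1 = 0; 0 < 0 — FAILS

Because a single integer refutes it, the statement is false.

Answer: False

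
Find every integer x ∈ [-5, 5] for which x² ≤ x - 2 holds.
Over all integers in [-5, 5], LHS − RHS is smallest at x = 0, where it equals 2:
x = 0: LHS = 0² = 0, RHS = 0 - 2 = -2; 0 ≤ -2 — FAILS
At the ends of the range:
x = -5: LHS = (-5)² = 25, RHS = (-5) - 2 = -7; 25 ≤ -7 — FAILS
x = 5: LHS = 5² = 25, RHS = 5 - 2 = 3; 25 ≤ 3 — FAILS
Hence LHS − RHS is never zero or negative, i.e. LHS > RHS throughout, so the claimed relation (≤) fails for every integer in [-5, 5].

Answer: None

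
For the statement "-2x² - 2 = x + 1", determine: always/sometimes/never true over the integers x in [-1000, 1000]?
Over all integers in [-1000, 1000], LHS − RHS is always negative; it is closest to 0 at x = 0, where it equals -3:
x = 0: LHS = -2·0² - 2 = -2, RHS = 0 + 1 = 1; -2 = 1 — FAILS
At the ends of the range:
x = -1000: LHS = -2·(-1000)² - 2 = -2000002, RHS = (-1000) + 1 = -999; -2000002 = -999 — FAILS
x = 1000: LHS = -2·1000² - 2 = -2000002, RHS = 1000 + 1 = 1001; -2000002 = 1001 — FAILS
Hence LHS − RHS is never 0, i.e. the two sides are never equal, so the claimed relation (=) fails for every integer in [-1000, 1000].

No integer in the range satisfies it.

Answer: Never true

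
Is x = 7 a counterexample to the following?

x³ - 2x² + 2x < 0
Substitute x = 7 into the relation:
x = 7: LHS = 7³ - 2·7² + 2·7 = 259; 259 < 0 — FAILS

Since the claim fails at x = 7, this value is a counterexample.

Answer: Yes, x = 7 is a counterexample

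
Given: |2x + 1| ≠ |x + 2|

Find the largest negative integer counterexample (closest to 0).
Testing negative integers from -1 downward:
x = -1: LHS = |2·(-1) + 1| = |-1| = 1, RHS = |(-1) + 2| = |1| = 1; 1 ≠ 1 — FAILS  ← closest negative counterexample to 0

Answer: x = -1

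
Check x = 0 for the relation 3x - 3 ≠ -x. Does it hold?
x = 0: LHS = 3·0 - 3 = -3, RHS = -0 = 0; -3 ≠ 0 — holds

The relation is satisfied at x = 0.

Answer: Yes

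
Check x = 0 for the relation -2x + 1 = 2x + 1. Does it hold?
x = 0: LHS = -2·0 + 1 = 1, RHS = 2·0 + 1 = 1; 1 = 1 — holds

The relation is satisfied at x = 0.

Answer: Yes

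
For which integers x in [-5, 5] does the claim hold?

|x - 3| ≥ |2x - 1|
Holds for: {-2, -1, 0, 1}
Fails for: {-5, -4, -3, 2, 3, 4, 5}

Answer: {-2, -1, 0, 1}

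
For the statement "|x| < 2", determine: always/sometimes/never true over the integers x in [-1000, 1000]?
Holds at x = 0: LHS = |0| = 0; 0 < 2 — holds
Fails at x = 2: LHS = |2| = 2; 2 < 2 — FAILS
It is satisfied by some integers in the range but not all.

Answer: Sometimes true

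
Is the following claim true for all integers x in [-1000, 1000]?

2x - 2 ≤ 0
The claim fails at x = 2:
x = 2: LHS = 2·2 - 2 = 2; 2 ≤ 0 — FAILS

Because a single integer refutes it, the statement is false.

Answer: False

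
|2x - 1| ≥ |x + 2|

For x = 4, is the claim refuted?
Substitute x = 4 into the relation:
x = 4: LHS = |2·4 - 1| = |7| = 7, RHS = |4 + 2| = |6| = 6; 7 ≥ 6 — holds

The claim holds here, so x = 4 is not a counterexample. (A counterexample exists elsewhere, e.g. x = 0.)

Answer: No, x = 4 is not a counterexample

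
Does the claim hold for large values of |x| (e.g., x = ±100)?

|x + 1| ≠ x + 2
x = 100: LHS = |100 + 1| = |101| = 101, RHS = 100 + 2 = 102; 101 ≠ 102 — holds
x = -100: LHS = |(-100) + 1| = |-99| = 99, RHS = (-100) + 2 = -98; 99 ≠ -98 — holds

Answer: Yes, holds for both x = 100 and x = -100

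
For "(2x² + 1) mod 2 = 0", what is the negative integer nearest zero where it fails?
Testing negative integers from -1 downward:
x = -1: LHS = (2·(-1)² + 1) mod 2 = 3 mod 2 = 1; 1 = 0 — FAILS  ← closest negative counterexample to 0

Answer: x = -1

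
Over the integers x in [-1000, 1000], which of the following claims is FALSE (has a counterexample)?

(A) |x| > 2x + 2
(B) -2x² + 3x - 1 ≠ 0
(A) x = 0: LHS = |0| = 0, RHS = 2·0 + 2 = 2; 0 > 2 — FAILS
(B) x = 1: LHS = -2·1² + 3·1 - 1 = 0; 0 ≠ 0 — FAILS

Answer: Both A and B are false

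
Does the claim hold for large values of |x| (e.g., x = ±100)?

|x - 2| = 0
x = 100: LHS = |100 - 2| = |98| = 98; 98 = 0 — FAILS
x = -100: LHS = |(-100) - 2| = |-102| = 102; 102 = 0 — FAILS

Answer: No, fails for both x = 100 and x = -100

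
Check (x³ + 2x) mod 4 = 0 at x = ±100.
x = 100: LHS = (100³ + 2·100) mod 4 = 1000200 mod 4 = 0; 0 = 0 — holds
x = -100: LHS = ((-100)³ + 2·(-100)) mod 4 = (-1000200) mod 4 = 0; 0 = 0 — holds

Answer: Yes, holds for both x = 100 and x = -100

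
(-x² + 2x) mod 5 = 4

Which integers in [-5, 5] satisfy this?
For a polynomial with integer coefficients, its value mod 5 depends only on x mod 5, so it suffices to check one representative of each residue class, x = 0, 1, 2, 3, 4:
x = 0: LHS = (-0² + 2·0) mod 5 = 0 mod 5 = 0; 0 = 4 — FAILS
x = 1: LHS = (-1² + 2·1) mod 5 = 1 mod 5 = 1; 1 = 4 — FAILS
x = 2: LHS = (-2² + 2·2) mod 5 = 0 mod 5 = 0; 0 = 4 — FAILS
x = 3: LHS = (-3² + 2·3) mod 5 = (-3) mod 5 = 2; 2 = 4 — FAILS
x = 4: LHS = (-4² + 2·4) mod 5 = (-8) mod 5 = 2; 2 = 4 — FAILS
The relation fails in every residue class, so the claimed relation (=) fails for every integer in [-5, 5].

Answer: None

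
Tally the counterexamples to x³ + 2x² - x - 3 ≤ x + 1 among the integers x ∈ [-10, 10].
Counterexamples in [-10, 10]: {2, 3, 4, 5, 6, 7, 8, 9, 10}.

Counting them gives 9 values.

Answer: 9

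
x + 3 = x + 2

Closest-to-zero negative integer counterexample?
Testing negative integers from -1 downward:
x = -1: LHS = (-1) + 3 = 2, RHS = (-1) + 2 = 1; 2 = 1 — FAILS  ← closest negative counterexample to 0

Answer: x = -1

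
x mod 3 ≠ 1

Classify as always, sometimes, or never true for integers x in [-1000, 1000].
Holds at x = 0: LHS = 0 mod 3 = 0; 0 ≠ 1 — holds
Fails at x = 1: LHS = 1 mod 3 = 1; 1 ≠ 1 — FAILS
It is satisfied by some integers in the range but not all.

Answer: Sometimes true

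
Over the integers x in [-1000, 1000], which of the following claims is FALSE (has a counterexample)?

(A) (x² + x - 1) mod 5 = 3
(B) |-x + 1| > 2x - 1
(A) x = 0: LHS = (0² + 0 - 1) mod 5 = (-1) mod 5 = 4; 4 = 3 — FAILS
(B) x = 1: LHS = |-1 + 1| = |0| = 0, RHS = 2·1 - 1 = 1; 0 > 1 — FAILS

Answer: Both A and B are false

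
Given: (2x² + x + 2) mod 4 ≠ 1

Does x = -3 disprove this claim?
Substitute x = -3 into the relation:
x = -3: LHS = (2·(-3)² + (-3) + 2) mod 4 = 17 mod 4 = 1; 1 ≠ 1 — FAILS

Since the claim fails at x = -3, this value is a counterexample.

Answer: Yes, x = -3 is a counterexample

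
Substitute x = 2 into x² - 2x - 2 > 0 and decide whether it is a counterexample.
Substitute x = 2 into the relation:
x = 2: LHS = 2² - 2·2 - 2 = -2; -2 > 0 — FAILS

Since the claim fails at x = 2, this value is a counterexample.

Answer: Yes, x = 2 is a counterexample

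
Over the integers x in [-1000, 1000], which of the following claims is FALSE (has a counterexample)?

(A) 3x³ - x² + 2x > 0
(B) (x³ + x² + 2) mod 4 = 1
(A) x = 0: LHS = 3·0³ - 0² + 2·0 = 0; 0 > 0 — FAILS
(B) x = 0: LHS = (0³ + 0² + 2) mod 4 = 2 mod 4 = 2; 2 = 1 — FAILS

Answer: Both A and B are false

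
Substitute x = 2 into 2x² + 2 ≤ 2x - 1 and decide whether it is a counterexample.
Substitute x = 2 into the relation:
x = 2: LHS = 2·2² + 2 = 10, RHS = 2·2 - 1 = 3; 10 ≤ 3 — FAILS

Since the claim fails at x = 2, this value is a counterexample.

Answer: Yes, x = 2 is a counterexample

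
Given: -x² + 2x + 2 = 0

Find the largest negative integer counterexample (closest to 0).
Testing negative integers from -1 downward:
x = -1: LHS = -(-1)² + 2·(-1) + 2 = -1; -1 = 0 — FAILS  ← closest negative counterexample to 0

Answer: x = -1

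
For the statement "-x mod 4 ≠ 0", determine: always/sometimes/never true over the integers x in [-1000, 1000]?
Holds at x = 1: LHS = (-1) mod 4 = 3; 3 ≠ 0 — holds
Fails at x = 0: LHS = (-0) mod 4 = 0 mod 4 = 0; 0 ≠ 0 — FAILS
It is satisfied by some integers in the range but not all.

Answer: Sometimes true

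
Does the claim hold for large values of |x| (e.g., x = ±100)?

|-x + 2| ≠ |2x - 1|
x = 100: LHS = |-100 + 2| = |-98| = 98, RHS = |2·100 - 1| = |199| = 199; 98 ≠ 199 — holds
x = -100: LHS = |-(-100) + 2| = |102| = 102, RHS = |2·(-100) - 1| = |-201| = 201; 102 ≠ 201 — holds

Answer: Yes, holds for both x = 100 and x = -100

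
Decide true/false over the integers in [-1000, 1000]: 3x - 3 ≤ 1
The claim fails at x = 2:
x = 2: LHS = 3·2 - 3 = 3; 3 ≤ 1 — FAILS

Because a single integer refutes it, the statement is false.

Answer: False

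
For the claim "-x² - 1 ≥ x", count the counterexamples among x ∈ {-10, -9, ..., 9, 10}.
Counterexamples in [-10, 10]: {-10, -9, -8, -7, -6, -5, -4, -3, -2, -1, 0, 1, 2, 3, 4, 5, 6, 7, 8, 9, 10}.

Counting them gives 21 values.

Answer: 21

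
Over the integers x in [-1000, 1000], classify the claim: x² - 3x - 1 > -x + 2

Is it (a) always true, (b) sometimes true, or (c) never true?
Holds at x = -2: LHS = (-2)² - 3·(-2) - 1 = 9, RHS = -(-2) + 2 = 4; 9 > 4 — holds
Fails at x = 0: LHS = 0² - 3·0 - 1 = -1, RHS = -0 + 2 = 2; -1 > 2 — FAILS
It is satisfied by some integers in the range but not all.

Answer: Sometimes true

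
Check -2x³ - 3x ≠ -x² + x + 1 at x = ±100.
x = 100: LHS = -2·100³ - 3·100 = -2000300, RHS = -100² + 100 + 1 = -9899; -2000300 ≠ -9899 — holds
x = -100: LHS = -2·(-100)³ - 3·(-100) = 2000300, RHS = -(-100)² + (-100) + 1 = -10099; 2000300 ≠ -10099 — holds

Answer: Yes, holds for both x = 100 and x = -100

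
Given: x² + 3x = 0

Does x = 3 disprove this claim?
Substitute x = 3 into the relation:
x = 3: LHS = 3² + 3·3 = 18; 18 = 0 — FAILS

Since the claim fails at x = 3, this value is a counterexample.

Answer: Yes, x = 3 is a counterexample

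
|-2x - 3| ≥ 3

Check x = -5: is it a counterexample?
Substitute x = -5 into the relation:
x = -5: LHS = |-2·(-5) - 3| = |7| = 7; 7 ≥ 3 — holds

The claim holds here, so x = -5 is not a counterexample. (A counterexample exists elsewhere, e.g. x = -1.)

Answer: No, x = -5 is not a counterexample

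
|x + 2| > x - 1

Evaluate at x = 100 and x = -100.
x = 100: LHS = |100 + 2| = |102| = 102, RHS = 100 - 1 = 99; 102 > 99 — holds
x = -100: LHS = |(-100) + 2| = |-98| = 98, RHS = (-100) - 1 = -101; 98 > -101 — holds

Answer: Yes, holds for both x = 100 and x = -100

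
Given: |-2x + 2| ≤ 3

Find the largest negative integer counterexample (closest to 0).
Testing negative integers from -1 downward:
x = -1: LHS = |-2·(-1) + 2| = |4| = 4; 4 ≤ 3 — FAILS  ← closest negative counterexample to 0

Answer: x = -1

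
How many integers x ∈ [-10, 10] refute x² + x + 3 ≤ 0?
Counterexamples in [-10, 10]: {-10, -9, -8, -7, -6, -5, -4, -3, -2, -1, 0, 1, 2, 3, 4, 5, 6, 7, 8, 9, 10}.

Counting them gives 21 values.

Answer: 21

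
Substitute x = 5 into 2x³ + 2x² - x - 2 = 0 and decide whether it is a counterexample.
Substitute x = 5 into the relation:
x = 5: LHS = 2·5³ + 2·5² - 5 - 2 = 293; 293 = 0 — FAILS

Since the claim fails at x = 5, this value is a counterexample.

Answer: Yes, x = 5 is a counterexample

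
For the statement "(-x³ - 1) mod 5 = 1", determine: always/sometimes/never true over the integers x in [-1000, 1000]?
Holds at x = 2: LHS = (-2³ - 1) mod 5 = (-9) mod 5 = 1; 1 = 1 — holds
Fails at x = 0: LHS = (-0³ - 1) mod 5 = (-1) mod 5 = 4; 4 = 1 — FAILS
It is satisfied by some integers in the range but not all.

Answer: Sometimes true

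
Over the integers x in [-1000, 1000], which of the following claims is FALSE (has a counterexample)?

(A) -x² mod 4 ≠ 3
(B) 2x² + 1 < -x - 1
(A) x = 1: LHS = (-1²) mod 4 = (-1) mod 4 = 3; 3 ≠ 3 — FAILS
(B) x = 0: LHS = 2·0² + 1 = 1, RHS = -0 - 1 = -1; 1 < -1 — FAILS

Answer: Both A and B are false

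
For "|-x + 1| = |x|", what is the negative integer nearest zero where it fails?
Testing negative integers from -1 downward:
x = -1: LHS = |-(-1) + 1| = |2| = 2, RHS = |-1| = 1; 2 = 1 — FAILS  ← closest negative counterexample to 0

Answer: x = -1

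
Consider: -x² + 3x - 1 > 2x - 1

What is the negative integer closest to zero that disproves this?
Testing negative integers from -1 downward:
x = -1: LHS = -(-1)² + 3·(-1) - 1 = -5, RHS = 2·(-1) - 1 = -3; -5 > -3 — FAILS  ← closest negative counterexample to 0

Answer: x = -1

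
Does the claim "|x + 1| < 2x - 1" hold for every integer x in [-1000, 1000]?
The claim fails at x = 0:
x = 0: LHS = |0 + 1| = |1| = 1, RHS = 2·0 - 1 = -1; 1 < -1 — FAILS

Because a single integer refutes it, the statement is false.

Answer: False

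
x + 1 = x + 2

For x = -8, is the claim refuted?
Substitute x = -8 into the relation:
x = -8: LHS = (-8) + 1 = -7, RHS = (-8) + 2 = -6; -7 = -6 — FAILS

Since the claim fails at x = -8, this value is a counterexample.

Answer: Yes, x = -8 is a counterexample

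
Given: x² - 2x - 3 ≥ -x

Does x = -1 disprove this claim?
Substitute x = -1 into the relation:
x = -1: LHS = (-1)² - 2·(-1) - 3 = 0, RHS = -(-1) = 1; 0 ≥ 1 — FAILS

Since the claim fails at x = -1, this value is a counterexample.

Answer: Yes, x = -1 is a counterexample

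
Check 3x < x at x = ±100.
x = 100: LHS = 3·100 = 300; 300 < 100 — FAILS
x = -100: LHS = 3·(-100) = -300; -300 < -100 — holds

Answer: Partially: fails for x = 100, holds for x = -100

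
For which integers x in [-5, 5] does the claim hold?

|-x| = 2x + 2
Track d = LHS − RHS over the integers in [-5, 5]. Equality would need d = 0, but d changes sign only between consecutive integers, jumping over 0:
x = -1: LHS = |-(-1)| = |1| = 1, RHS = 2·(-1) + 2 = 0; 1 = 0 — FAILS  (d = 1)
x = 0: LHS = |-0| = |0| = 0, RHS = 2·0 + 2 = 2; 0 = 2 — FAILS  (d = -2)
Away from these crossings d keeps a constant sign, and checking every integer in [-5, 5] confirms d ≠ 0 throughout. Hence the two sides are never equal, so the claimed relation (=) fails for every integer in [-5, 5].

Answer: None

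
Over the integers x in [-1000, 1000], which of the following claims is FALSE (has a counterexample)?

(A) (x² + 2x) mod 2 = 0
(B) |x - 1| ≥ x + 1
(A) x = 1: LHS = (1² + 2·1) mod 2 = 3 mod 2 = 1; 1 = 0 — FAILS
(B) x = 1: LHS = |1 - 1| = |0| = 0, RHS = 1 + 1 = 2; 0 ≥ 2 — FAILS

Answer: Both A and B are false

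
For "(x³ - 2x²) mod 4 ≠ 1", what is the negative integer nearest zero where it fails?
Testing negative integers from -1 downward:
x = -1: LHS = ((-1)³ - 2·(-1)²) mod 4 = (-3) mod 4 = 1; 1 ≠ 1 — FAILS  ← closest negative counterexample to 0

Answer: x = -1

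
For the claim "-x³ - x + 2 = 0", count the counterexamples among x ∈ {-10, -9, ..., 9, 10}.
Counterexamples in [-10, 10]: {-10, -9, -8, -7, -6, -5, -4, -3, -2, -1, 0, 2, 3, 4, 5, 6, 7, 8, 9, 10}.

Counting them gives 20 values.

Answer: 20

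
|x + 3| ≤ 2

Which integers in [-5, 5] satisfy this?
Holds for: {-5, -4, -3, -2, -1}
Fails for: {0, 1, 2, 3, 4, 5}

Answer: {-5, -4, -3, -2, -1}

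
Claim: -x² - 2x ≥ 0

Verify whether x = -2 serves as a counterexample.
Substitute x = -2 into the relation:
x = -2: LHS = -(-2)² - 2·(-2) = 0; 0 ≥ 0 — holds

The claim holds here, so x = -2 is not a counterexample. (A counterexample exists elsewhere, e.g. x = 1.)

Answer: No, x = -2 is not a counterexample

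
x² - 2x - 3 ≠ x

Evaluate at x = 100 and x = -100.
x = 100: LHS = 100² - 2·100 - 3 = 9797; 9797 ≠ 100 — holds
x = -100: LHS = (-100)² - 2·(-100) - 3 = 10197; 10197 ≠ -100 — holds

Answer: Yes, holds for both x = 100 and x = -100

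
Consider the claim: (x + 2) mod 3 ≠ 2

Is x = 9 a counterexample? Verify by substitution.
Substitute x = 9 into the relation:
x = 9: LHS = (9 + 2) mod 3 = 11 mod 3 = 2; 2 ≠ 2 — FAILS

Since the claim fails at x = 9, this value is a counterexample.

Answer: Yes, x = 9 is a counterexample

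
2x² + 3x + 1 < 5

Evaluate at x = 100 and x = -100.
x = 100: LHS = 2·100² + 3·100 + 1 = 20301; 20301 < 5 — FAILS
x = -100: LHS = 2·(-100)² + 3·(-100) + 1 = 19701; 19701 < 5 — FAILS

Answer: No, fails for both x = 100 and x = -100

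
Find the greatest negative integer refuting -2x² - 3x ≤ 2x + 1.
Testing negative integers from -1 downward:
x = -1: LHS = -2·(-1)² - 3·(-1) = 1, RHS = 2·(-1) + 1 = -1; 1 ≤ -1 — FAILS  ← closest negative counterexample to 0

Answer: x = -1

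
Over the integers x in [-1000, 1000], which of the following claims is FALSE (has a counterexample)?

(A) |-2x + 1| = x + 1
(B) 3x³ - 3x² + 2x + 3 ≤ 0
(A) x = 1: LHS = |-2·1 + 1| = |-1| = 1, RHS = 1 + 1 = 2; 1 = 2 — FAILS
(B) x = 0: LHS = 3·0³ - 3·0² + 2·0 + 3 = 3; 3 ≤ 0 — FAILS

Answer: Both A and B are false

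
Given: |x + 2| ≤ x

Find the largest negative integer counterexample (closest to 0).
Testing negative integers from -1 downward:
x = -1: LHS = |(-1) + 2| = |1| = 1; 1 ≤ -1 — FAILS  ← closest negative counterexample to 0

Answer: x = -1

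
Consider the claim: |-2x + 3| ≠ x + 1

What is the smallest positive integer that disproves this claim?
Testing positive integers:
x = 1: LHS = |-2·1 + 3| = |1| = 1, RHS = 1 + 1 = 2; 1 ≠ 2 — holds
x = 2: LHS = |-2·2 + 3| = |-1| = 1, RHS = 2 + 1 = 3; 1 ≠ 3 — holds
x = 3: LHS = |-2·3 + 3| = |-3| = 3, RHS = 3 + 1 = 4; 3 ≠ 4 — holds
x = 4: LHS = |-2·4 + 3| = |-5| = 5, RHS = 4 + 1 = 5; 5 ≠ 5 — FAILS  ← smallest positive counterexample

Answer: x = 4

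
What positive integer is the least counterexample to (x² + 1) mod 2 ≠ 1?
Testing positive integers:
x = 1: LHS = (1² + 1) mod 2 = 2 mod 2 = 0; 0 ≠ 1 — holds
x = 2: LHS = (2² + 1) mod 2 = 5 mod 2 = 1; 1 ≠ 1 — FAILS  ← smallest positive counterexample

Answer: x = 2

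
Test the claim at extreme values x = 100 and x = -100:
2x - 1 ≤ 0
x = 100: LHS = 2·100 - 1 = 199; 199 ≤ 0 — FAILS
x = -100: LHS = 2·(-100) - 1 = -201; -201 ≤ 0 — holds

Answer: Partially: fails for x = 100, holds for x = -100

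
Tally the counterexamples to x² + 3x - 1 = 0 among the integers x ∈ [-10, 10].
Counterexamples in [-10, 10]: {-10, -9, -8, -7, -6, -5, -4, -3, -2, -1, 0, 1, 2, 3, 4, 5, 6, 7, 8, 9, 10}.

Counting them gives 21 values.

Answer: 21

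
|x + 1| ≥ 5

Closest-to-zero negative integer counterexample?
Testing negative integers from -1 downward:
x = -1: LHS = |(-1) + 1| = |0| = 0; 0 ≥ 5 — FAILS  ← closest negative counterexample to 0

Answer: x = -1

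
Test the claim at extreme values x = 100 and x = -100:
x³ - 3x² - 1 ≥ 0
x = 100: LHS = 100³ - 3·100² - 1 = 969999; 969999 ≥ 0 — holds
x = -100: LHS = (-100)³ - 3·(-100)² - 1 = -1030001; -1030001 ≥ 0 — FAILS

Answer: Partially: holds for x = 100, fails for x = -100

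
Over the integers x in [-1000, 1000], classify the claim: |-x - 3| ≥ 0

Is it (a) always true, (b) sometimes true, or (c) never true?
An absolute value is never negative, so the left side is ≥ 0 for every x, while the right side is 0. Tightest case in [-1000, 1000] is x = -3:
x = -3: LHS = |-(-3) - 3| = |0| = 0; 0 ≥ 0 — holds
Hence LHS − RHS is never negative, i.e. LHS ≥ RHS throughout, so the relation holds for every integer in [-1000, 1000].

No counterexample exists.

Answer: Always true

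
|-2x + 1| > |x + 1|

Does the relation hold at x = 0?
x = 0: LHS = |-2·0 + 1| = |1| = 1, RHS = |0 + 1| = |1| = 1; 1 > 1 — FAILS

The relation fails at x = 0, so x = 0 is a counterexample.

Answer: No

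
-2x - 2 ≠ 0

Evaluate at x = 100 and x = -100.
x = 100: LHS = -2·100 - 2 = -202; -202 ≠ 0 — holds
x = -100: LHS = -2·(-100) - 2 = 198; 198 ≠ 0 — holds

Answer: Yes, holds for both x = 100 and x = -100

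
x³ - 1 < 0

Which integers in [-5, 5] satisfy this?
Holds for: {-5, -4, -3, -2, -1, 0}
Fails for: {1, 2, 3, 4, 5}

Answer: {-5, -4, -3, -2, -1, 0}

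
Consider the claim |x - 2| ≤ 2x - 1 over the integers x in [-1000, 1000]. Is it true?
The claim fails at x = 0:
x = 0: LHS = |0 - 2| = |-2| = 2, RHS = 2·0 - 1 = -1; 2 ≤ -1 — FAILS

Because a single integer refutes it, the statement is false.

Answer: False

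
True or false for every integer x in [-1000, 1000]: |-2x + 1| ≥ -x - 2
Over all integers in [-1000, 1000], LHS − RHS is smallest at x = 0, where it equals 3:
x = 0: LHS = |-2·0 + 1| = |1| = 1, RHS = -0 - 2 = -2; 1 ≥ -2 — holds
At the ends of the range:
x = -1000: LHS = |-2·(-1000) + 1| = |2001| = 2001, RHS = -(-1000) - 2 = 998; 2001 ≥ 998 — holds
x = 1000: LHS = |-2·1000 + 1| = |-1999| = 1999, RHS = -1000 - 2 = -1002; 1999 ≥ -1002 — holds
Hence LHS − RHS is never negative, i.e. LHS ≥ RHS throughout, so the relation holds for every integer in [-1000, 1000].

No counterexample exists.

Answer: True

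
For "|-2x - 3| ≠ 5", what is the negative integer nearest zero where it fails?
Testing negative integers from -1 downward:
x = -1: LHS = |-2·(-1) - 3| = |-1| = 1; 1 ≠ 5 — holds
x = -2: LHS = |-2·(-2) - 3| = |1| = 1; 1 ≠ 5 — holds
x = -3: LHS = |-2·(-3) - 3| = |3| = 3; 3 ≠ 5 — holds
x = -4: LHS = |-2·(-4) - 3| = |5| = 5; 5 ≠ 5 — FAILS  ← closest negative counterexample to 0

Answer: x = -4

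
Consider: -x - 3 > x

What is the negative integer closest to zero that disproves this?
Testing negative integers from -1 downward:
x = -1: LHS = -(-1) - 3 = -2; -2 > -1 — FAILS  ← closest negative counterexample to 0

Answer: x = -1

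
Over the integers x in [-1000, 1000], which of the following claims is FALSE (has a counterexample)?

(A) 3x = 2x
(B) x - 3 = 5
(A) x = 1: LHS = 3·1 = 3, RHS = 2·1 = 2; 3 = 2 — FAILS
(B) x = 0: LHS = 0 - 3 = -3; -3 = 5 — FAILS

Answer: Both A and B are false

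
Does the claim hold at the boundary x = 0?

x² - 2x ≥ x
x = 0: LHS = 0² - 2·0 = 0; 0 ≥ 0 — holds

The relation is satisfied at x = 0.

Answer: Yes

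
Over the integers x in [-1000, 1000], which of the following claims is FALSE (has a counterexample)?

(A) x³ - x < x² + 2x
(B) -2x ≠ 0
(A) x = 0: LHS = 0³ - 0 = 0, RHS = 0² + 2·0 = 0; 0 < 0 — FAILS
(B) x = 0: LHS = -2·0 = 0; 0 ≠ 0 — FAILS

Answer: Both A and B are false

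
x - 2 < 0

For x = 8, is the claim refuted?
Substitute x = 8 into the relation:
x = 8: LHS = 8 - 2 = 6; 6 < 0 — FAILS

Since the claim fails at x = 8, this value is a counterexample.

Answer: Yes, x = 8 is a counterexample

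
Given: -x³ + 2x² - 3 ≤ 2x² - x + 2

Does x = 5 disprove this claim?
Substitute x = 5 into the relation:
x = 5: LHS = -5³ + 2·5² - 3 = -78, RHS = 2·5² - 5 + 2 = 47; -78 ≤ 47 — holds

The claim holds here, so x = 5 is not a counterexample. (A counterexample exists elsewhere, e.g. x = -2.)

Answer: No, x = 5 is not a counterexample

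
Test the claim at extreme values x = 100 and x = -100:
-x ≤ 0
x = 100: -100 ≤ 0 — holds
x = -100: LHS = -(-100) = 100; 100 ≤ 0 — FAILS

Answer: Partially: holds for x = 100, fails for x = -100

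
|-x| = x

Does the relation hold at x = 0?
x = 0: LHS = |-0| = |0| = 0; 0 = 0 — holds

The relation is satisfied at x = 0.

Answer: Yes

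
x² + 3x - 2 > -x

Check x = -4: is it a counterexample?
Substitute x = -4 into the relation:
x = -4: LHS = (-4)² + 3·(-4) - 2 = 2, RHS = -(-4) = 4; 2 > 4 — FAILS

Since the claim fails at x = -4, this value is a counterexample.

Answer: Yes, x = -4 is a counterexample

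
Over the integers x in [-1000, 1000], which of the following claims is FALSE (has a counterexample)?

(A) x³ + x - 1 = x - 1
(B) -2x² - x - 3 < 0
(A) x = 1: LHS = 1³ + 1 - 1 = 1, RHS = 1 - 1 = 0; 1 = 0 — FAILS

(B) Over all integers in [-1000, 1000], LHS − RHS is largest at x = 0, where it equals -3:
x = 0: LHS = -2·0² - 0 - 3 = -3; -3 < 0 — holds
At the ends of the range:
x = -1000: LHS = -2·(-1000)² - (-1000) - 3 = -1999003; -1999003 < 0 — holds
x = 1000: LHS = -2·1000² - 1000 - 3 = -2001003; -2001003 < 0 — holds
Hence LHS − RHS is never zero or positive, i.e. LHS < RHS throughout, so the relation holds for every integer in [-1000, 1000].

Only (A) has a counterexample.

Answer: A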